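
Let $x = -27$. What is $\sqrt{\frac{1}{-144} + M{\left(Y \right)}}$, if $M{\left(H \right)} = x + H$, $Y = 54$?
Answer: $\frac{13 \sqrt{23}}{12} \approx 5.1955$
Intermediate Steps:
$M{\left(H \right)} = -27 + H$
$\sqrt{\frac{1}{-144} + M{\left(Y \right)}} = \sqrt{\frac{1}{-144} + \left(-27 + 54\right)} = \sqrt{- \frac{1}{144} + 27} = \sqrt{\frac{3887}{144}} = \frac{13 \sqrt{23}}{12}$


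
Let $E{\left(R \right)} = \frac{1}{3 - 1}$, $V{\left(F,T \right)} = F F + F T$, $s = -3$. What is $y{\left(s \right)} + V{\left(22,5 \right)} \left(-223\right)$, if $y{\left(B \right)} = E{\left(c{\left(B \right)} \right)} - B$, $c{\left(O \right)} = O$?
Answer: $- \frac{264917}{2} \approx -1.3246 \cdot 10^{5}$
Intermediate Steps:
$V{\left(F,T \right)} = F^{2} + F T$
$E{\left(R \right)} = \frac{1}{2}$
$y{\left(B \right)} = \frac{1}{2} - B$
$y{\left(s \right)} + V{\left(22,5 \right)} \left(-223\right) = \left(\frac{1}{2} - -3\right) + 22 \left(22 + 5\right) \left(-223\right) = \left(\frac{1}{2} + 3\right) + 22 \cdot 27 \left(-223\right) = \frac{7}{2} + 594 \left(-223\right) = \frac{7}{2} - 132462 = - \frac{264917}{2}$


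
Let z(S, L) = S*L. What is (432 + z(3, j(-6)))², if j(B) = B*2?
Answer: 156816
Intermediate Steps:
j(B) = 2*B
z(S, L) = L*S
(432 + z(3, j(-6)))² = (432 + (2*(-6))*3)² = (432 - 12*3)² = (432 - 36)² = 396² = 156816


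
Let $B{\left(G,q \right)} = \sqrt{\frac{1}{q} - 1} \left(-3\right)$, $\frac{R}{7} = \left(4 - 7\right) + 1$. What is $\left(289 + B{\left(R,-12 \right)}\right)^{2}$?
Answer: $\frac{\left(578 - i \sqrt{39}\right)^{2}}{4} \approx 83511.0 - 1804.8 i$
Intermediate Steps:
$R = -14$ ($R = 7 \left(\left(4 - 7\right) + 1\right) = 7 \left(-3 + 1\right) = 7 \left(-2\right) = -14$)
$B{\left(G,q \right)} = - 3 \sqrt{-1 + \frac{1}{q}}$ ($B{\left(G,q \right)} = \sqrt{-1 + \frac{1}{q}} \left(-3\right) = - 3 \sqrt{-1 + \frac{1}{q}}$)
$\left(289 + B{\left(R,-12 \right)}\right)^{2} = \left(289 - 3 \sqrt{- \frac{-1 - 12}{-12}}\right)^{2} = \left(289 - 3 \sqrt{\left(-1\right) \left(- \frac{1}{12}\right) \left(-13\right)}\right)^{2} = \left(289 - 3 \sqrt{- \frac{13}{12}}\right)^{2} = \left(289 - 3 \frac{i \sqrt{39}}{6}\right)^{2} = \left(289 - \frac{i \sqrt{39}}{2}\right)^{2}$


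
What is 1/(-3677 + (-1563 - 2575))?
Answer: -1/7815 ≈ -0.00012796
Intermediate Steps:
1/(-3677 + (-1563 - 2575)) = 1/(-3677 - 4138) = 1/(-7815) = -1/7815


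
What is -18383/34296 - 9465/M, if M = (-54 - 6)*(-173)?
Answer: -8590453/5933208 ≈ -1.4479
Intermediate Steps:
M = 10380 (M = -60*(-173) = 10380)
-18383/34296 - 9465/M = -18383/34296 - 9465/10380 = -18383*1/34296 - 9465*1/10380 = -18383/34296 - 631/692 = -8590453/5933208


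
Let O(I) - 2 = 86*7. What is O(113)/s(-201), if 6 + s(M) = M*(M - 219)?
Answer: 302/42207 ≈ 0.0071552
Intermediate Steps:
O(I) = 604 (O(I) = 2 + 86*7 = 2 + 602 = 604)
s(M) = -6 + M*(-219 + M) (s(M) = -6 + M*(M - 219) = -6 + M*(-219 + M))
O(113)/s(-201) = 604/(-6 + (-201)² - 219*(-201)) = 604/(-6 + 40401 + 44019) = 604/84414 = 604*(1/84414) = 302/42207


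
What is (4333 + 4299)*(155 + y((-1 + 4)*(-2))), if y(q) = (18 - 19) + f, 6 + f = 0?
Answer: 1277536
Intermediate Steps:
f = -6 (f = -6 + 0 = -6)
y(q) = -7 (y(q) = (18 - 19) - 6 = -1 - 6 = -7)
(4333 + 4299)*(155 + y((-1 + 4)*(-2))) = (4333 + 4299)*(155 - 7) = 8632*148 = 1277536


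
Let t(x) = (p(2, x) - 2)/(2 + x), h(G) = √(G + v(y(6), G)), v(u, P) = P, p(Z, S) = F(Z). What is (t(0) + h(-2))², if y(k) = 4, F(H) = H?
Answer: -4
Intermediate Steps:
p(Z, S) = Z
h(G) = √2*√G (h(G) = √(G + G) = √(2*G) = √2*√G)
t(x) = 0 (t(x) = (2 - 2)/(2 + x) = 0/(2 + x) = 0)
(t(0) + h(-2))² = (0 + √2*√(-2))² = (0 + √2*(I*√2))² = (0 + 2*I)² = (2*I)² = -4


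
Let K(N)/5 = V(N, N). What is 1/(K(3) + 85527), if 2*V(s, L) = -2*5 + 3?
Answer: 2/171019 ≈ 1.1695e-5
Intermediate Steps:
V(s, L) = -7/2 (V(s, L) = (-2*5 + 3)/2 = (-10 + 3)/2 = (½)*(-7) = -7/2)
K(N) = -35/2 (K(N) = 5*(-7/2) = -35/2)
1/(K(3) + 85527) = 1/(-35/2 + 85527) = 1/(171019/2) = 2/171019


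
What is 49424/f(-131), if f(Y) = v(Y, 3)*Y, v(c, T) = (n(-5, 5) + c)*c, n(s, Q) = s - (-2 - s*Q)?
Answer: -49424/2728599 ≈ -0.018113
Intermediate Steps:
n(s, Q) = 2 + s + Q*s (n(s, Q) = s - (-2 - Q*s) = s + (2 + Q*s) = 2 + s + Q*s)
v(c, T) = c*(-28 + c) (v(c, T) = ((2 - 5 + 5*(-5)) + c)*c = ((2 - 5 - 25) + c)*c = (-28 + c)*c = c*(-28 + c))
f(Y) = Y²*(-28 + Y) (f(Y) = (Y*(-28 + Y))*Y = Y²*(-28 + Y))
49424/f(-131) = 49424/(((-131)²*(-28 - 131))) = 49424/((17161*(-159))) = 49424/(-2728599) = 49424*(-1/2728599) = -49424/2728599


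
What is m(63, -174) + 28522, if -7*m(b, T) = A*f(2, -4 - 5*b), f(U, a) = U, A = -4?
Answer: 199662/7 ≈ 28523.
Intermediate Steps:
m(b, T) = 8/7 (m(b, T) = -(-4)*2/7 = -1/7*(-8) = 8/7)
m(63, -174) + 28522 = 8/7 + 28522 = 199662/7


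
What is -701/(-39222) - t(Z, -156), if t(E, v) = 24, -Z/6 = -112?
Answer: -940627/39222 ≈ -23.982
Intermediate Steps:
Z = 672 (Z = -6*(-112) = 672)
-701/(-39222) - t(Z, -156) = -701/(-39222) - 1*24 = -701*(-1/39222) - 24 = 701/39222 - 24 = -940627/39222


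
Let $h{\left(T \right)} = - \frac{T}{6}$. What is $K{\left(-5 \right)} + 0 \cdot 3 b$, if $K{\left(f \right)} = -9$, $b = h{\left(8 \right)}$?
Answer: $-9$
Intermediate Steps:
$h{\left(T \right)} = - \frac{T}{6}$
$b = - \frac{4}{3}$ ($b = \left(- \frac{1}{6}\right) 8 = - \frac{4}{3} \approx -1.3333$)
$K{\left(-5 \right)} + 0 \cdot 3 b = -9 + 0 \cdot 3 \left(- \frac{4}{3}\right) = -9 + 0 \left(- \frac{4}{3}\right) = -9 + 0 = -9$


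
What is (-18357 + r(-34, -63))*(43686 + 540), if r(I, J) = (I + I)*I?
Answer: -709606170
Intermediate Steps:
r(I, J) = 2*I² (r(I, J) = (2*I)*I = 2*I²)
(-18357 + r(-34, -63))*(43686 + 540) = (-18357 + 2*(-34)²)*(43686 + 540) = (-18357 + 2*1156)*44226 = (-18357 + 2312)*44226 = -16045*44226 = -709606170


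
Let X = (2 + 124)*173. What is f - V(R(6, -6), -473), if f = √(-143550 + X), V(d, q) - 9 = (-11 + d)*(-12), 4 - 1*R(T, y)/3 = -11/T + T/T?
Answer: 33 + 6*I*√3382 ≈ 33.0 + 348.93*I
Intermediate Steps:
R(T, y) = 9 + 33/T (R(T, y) = 12 - 3*(-11/T + T/T) = 12 - 3*(-11/T + 1) = 12 - 3*(1 - 11/T) = 12 + (-3 + 33/T) = 9 + 33/T)
X = 21798 (X = 126*173 = 21798)
V(d, q) = 141 - 12*d (V(d, q) = 9 + (-11 + d)*(-12) = 9 + (132 - 12*d) = 141 - 12*d)
f = 6*I*√3382 (f = √(-143550 + 21798) = √(-121752) = 6*I*√3382 ≈ 348.93*I)
f - V(R(6, -6), -473) = 6*I*√3382 - (141 - 12*(9 + 33/6)) = 6*I*√3382 - (141 - 12*(9 + 33*(⅙))) = 6*I*√3382 - (141 - 12*(9 + 11/2)) = 6*I*√3382 - (141 - 12*29/2) = 6*I*√3382 - (141 - 174) = 6*I*√3382 - 1*(-33) = 6*I*√3382 + 33 = 33 + 6*I*√3382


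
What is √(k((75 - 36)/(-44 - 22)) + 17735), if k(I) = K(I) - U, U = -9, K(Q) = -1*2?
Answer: √17742 ≈ 133.20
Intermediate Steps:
K(Q) = -2
k(I) = 7 (k(I) = -2 - 1*(-9) = -2 + 9 = 7)
√(k((75 - 36)/(-44 - 22)) + 17735) = √(7 + 17735) = √17742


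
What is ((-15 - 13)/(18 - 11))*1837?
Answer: -7348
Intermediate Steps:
((-15 - 13)/(18 - 11))*1837 = -28/7*1837 = -28*1/7*1837 = -4*1837 = -7348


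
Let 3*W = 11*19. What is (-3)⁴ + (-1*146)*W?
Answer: -30271/3 ≈ -10090.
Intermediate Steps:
W = 209/3 (W = (11*19)/3 = (⅓)*209 = 209/3 ≈ 69.667)
(-3)⁴ + (-1*146)*W = (-3)⁴ - 1*146*(209/3) = 81 - 146*209/3 = 81 - 30514/3 = -30271/3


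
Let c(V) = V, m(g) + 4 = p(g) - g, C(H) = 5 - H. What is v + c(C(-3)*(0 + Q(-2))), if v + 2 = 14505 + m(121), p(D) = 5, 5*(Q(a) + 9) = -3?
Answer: 71531/5 ≈ 14306.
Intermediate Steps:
Q(a) = -48/5 (Q(a) = -9 + (⅕)*(-3) = -9 - ⅗ = -48/5)
m(g) = 1 - g (m(g) = -4 + (5 - g) = 1 - g)
v = 14383 (v = -2 + (14505 + (1 - 1*121)) = -2 + (14505 + (1 - 121)) = -2 + (14505 - 120) = -2 + 14385 = 14383)
v + c(C(-3)*(0 + Q(-2))) = 14383 + (5 - 1*(-3))*(0 - 48/5) = 14383 + (5 + 3)*(-48/5) = 14383 + 8*(-48/5) = 14383 - 384/5 = 71531/5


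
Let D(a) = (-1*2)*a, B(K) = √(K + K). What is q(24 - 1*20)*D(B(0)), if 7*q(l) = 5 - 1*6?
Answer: 0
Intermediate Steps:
q(l) = -⅐ (q(l) = (5 - 1*6)/7 = (5 - 6)/7 = (⅐)*(-1) = -⅐)
B(K) = √2*√K (B(K) = √(2*K) = √2*√K)
D(a) = -2*a
q(24 - 1*20)*D(B(0)) = -(-2)*√2*√0/7 = -(-2)*√2*0/7 = -(-2)*0/7 = -⅐*0 = 0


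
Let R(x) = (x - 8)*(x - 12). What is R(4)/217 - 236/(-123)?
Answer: 55148/26691 ≈ 2.0662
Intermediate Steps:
R(x) = (-12 + x)*(-8 + x) (R(x) = (-8 + x)*(-12 + x) = (-12 + x)*(-8 + x))
R(4)/217 - 236/(-123) = (96 + 4² - 20*4)/217 - 236/(-123) = (96 + 16 - 80)*(1/217) - 236*(-1/123) = 32*(1/217) + 236/123 = 32/217 + 236/123 = 55148/26691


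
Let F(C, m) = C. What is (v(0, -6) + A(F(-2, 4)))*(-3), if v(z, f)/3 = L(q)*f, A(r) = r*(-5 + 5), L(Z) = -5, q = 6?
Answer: -270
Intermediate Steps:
A(r) = 0 (A(r) = r*0 = 0)
v(z, f) = -15*f (v(z, f) = 3*(-5*f) = -15*f)
(v(0, -6) + A(F(-2, 4)))*(-3) = (-15*(-6) + 0)*(-3) = (90 + 0)*(-3) = 90*(-3) = -270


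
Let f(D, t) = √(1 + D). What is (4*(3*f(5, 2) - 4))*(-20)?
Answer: 320 - 240*√6 ≈ -267.88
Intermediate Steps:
(4*(3*f(5, 2) - 4))*(-20) = (4*(3*√(1 + 5) - 4))*(-20) = (4*(3*√6 - 4))*(-20) = (4*(-4 + 3*√6))*(-20) = (-16 + 12*√6)*(-20) = 320 - 240*√6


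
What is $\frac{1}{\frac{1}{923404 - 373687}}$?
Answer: $549717$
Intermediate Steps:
$\frac{1}{\frac{1}{923404 - 373687}} = \frac{1}{\frac{1}{549717}} = 549717$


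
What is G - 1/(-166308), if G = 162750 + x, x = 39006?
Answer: 33553636849/166308 ≈ 2.0176e+5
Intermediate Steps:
G = 201756 (G = 162750 + 39006 = 201756)
G - 1/(-166308) = 201756 - 1/(-166308) = 201756 - 1*(-1/166308) = 201756 + 1/166308 = 33553636849/166308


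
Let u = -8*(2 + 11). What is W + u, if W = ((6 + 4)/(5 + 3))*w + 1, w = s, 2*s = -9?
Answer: -869/8 ≈ -108.63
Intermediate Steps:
s = -9/2 (s = (1/2)*(-9) = -9/2 ≈ -4.5000)
w = -9/2 ≈ -4.5000
u = -104 (u = -8*13 = -104)
W = -37/8 (W = ((6 + 4)/(5 + 3))*(-9/2) + 1 = (10/8)*(-9/2) + 1 = (10*(1/8))*(-9/2) + 1 = (5/4)*(-9/2) + 1 = -45/8 + 1 = -37/8 ≈ -4.6250)
W + u = -37/8 - 104 = -869/8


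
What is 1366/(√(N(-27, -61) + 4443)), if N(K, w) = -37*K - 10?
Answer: 683*√1358/1358 ≈ 18.534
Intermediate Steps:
N(K, w) = -10 - 37*K
1366/(√(N(-27, -61) + 4443)) = 1366/(√((-10 - 37*(-27)) + 4443)) = 1366/(√((-10 + 999) + 4443)) = 1366/(√(989 + 4443)) = 1366/(√5432) = 1366/((2*√1358)) = 1366*(√1358/2716) = 683*√1358/1358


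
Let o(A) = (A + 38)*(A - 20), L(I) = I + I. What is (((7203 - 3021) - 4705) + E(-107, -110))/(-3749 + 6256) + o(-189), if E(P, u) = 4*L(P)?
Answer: 79117034/2507 ≈ 31558.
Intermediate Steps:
L(I) = 2*I
E(P, u) = 8*P (E(P, u) = 4*(2*P) = 8*P)
o(A) = (-20 + A)*(38 + A) (o(A) = (38 + A)*(-20 + A) = (-20 + A)*(38 + A))
(((7203 - 3021) - 4705) + E(-107, -110))/(-3749 + 6256) + o(-189) = (((7203 - 3021) - 4705) + 8*(-107))/(-3749 + 6256) + (-760 + (-189)² + 18*(-189)) = ((4182 - 4705) - 856)/2507 + (-760 + 35721 - 3402) = (-523 - 856)*(1/2507) + 31559 = -1379*1/2507 + 31559 = -1379/2507 + 31559 = 79117034/2507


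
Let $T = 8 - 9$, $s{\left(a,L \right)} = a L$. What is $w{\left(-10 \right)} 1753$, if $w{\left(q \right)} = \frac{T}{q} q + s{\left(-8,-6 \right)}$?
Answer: $82391$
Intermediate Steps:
$s{\left(a,L \right)} = L a$
$T = -1$ ($T = 8 - 9 = -1$)
$w{\left(q \right)} = 47$ ($w{\left(q \right)} = - \frac{1}{q} q - -48 = -1 + 48 = 47$)
$w{\left(-10 \right)} 1753 = 47 \cdot 1753 = 82391$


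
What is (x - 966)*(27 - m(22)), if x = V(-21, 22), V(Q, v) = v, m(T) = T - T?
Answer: -25488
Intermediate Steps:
m(T) = 0
x = 22
(x - 966)*(27 - m(22)) = (22 - 966)*(27 - 1*0) = -944*(27 + 0) = -944*27 = -25488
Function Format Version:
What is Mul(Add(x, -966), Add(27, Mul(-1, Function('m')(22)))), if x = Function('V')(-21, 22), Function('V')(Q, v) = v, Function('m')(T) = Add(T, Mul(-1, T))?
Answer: -25488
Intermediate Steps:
Function('m')(T) = 0
x = 22
Mul(Add(x, -966), Add(27, Mul(-1, Function('m')(22)))) = Mul(Add(22, -966), Add(27, Mul(-1, 0))) = Mul(-944, Add(27, 0)) = Mul(-944, 27) = -25488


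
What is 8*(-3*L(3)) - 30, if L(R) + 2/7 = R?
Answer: -666/7 ≈ -95.143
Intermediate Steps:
L(R) = -2/7 + R
8*(-3*L(3)) - 30 = 8*(-3*(-2/7 + 3)) - 30 = 8*(-3*19/7) - 30 = 8*(-57/7) - 30 = -456/7 - 30 = -666/7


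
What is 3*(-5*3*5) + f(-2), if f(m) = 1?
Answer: -224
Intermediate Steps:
3*(-5*3*5) + f(-2) = 3*(-5*3*5) + 1 = 3*(-15*5) + 1 = 3*(-75) + 1 = -225 + 1 = -224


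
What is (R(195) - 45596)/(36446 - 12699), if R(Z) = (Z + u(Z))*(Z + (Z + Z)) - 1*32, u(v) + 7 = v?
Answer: 178427/23747 ≈ 7.5137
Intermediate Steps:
u(v) = -7 + v
R(Z) = -32 + 3*Z*(-7 + 2*Z) (R(Z) = (Z + (-7 + Z))*(Z + (Z + Z)) - 1*32 = (-7 + 2*Z)*(Z + 2*Z) - 32 = (-7 + 2*Z)*(3*Z) - 32 = 3*Z*(-7 + 2*Z) - 32 = -32 + 3*Z*(-7 + 2*Z))
(R(195) - 45596)/(36446 - 12699) = ((-32 - 21*195 + 6*195²) - 45596)/(36446 - 12699) = ((-32 - 4095 + 6*38025) - 45596)/23747 = ((-32 - 4095 + 228150) - 45596)*(1/23747) = (224023 - 45596)*(1/23747) = 178427*(1/23747) = 178427/23747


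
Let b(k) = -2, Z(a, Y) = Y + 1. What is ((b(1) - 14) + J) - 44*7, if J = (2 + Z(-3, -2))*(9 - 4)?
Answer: -319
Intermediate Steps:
Z(a, Y) = 1 + Y
J = 5 (J = (2 + (1 - 2))*(9 - 4) = (2 - 1)*5 = 1*5 = 5)
((b(1) - 14) + J) - 44*7 = ((-2 - 14) + 5) - 44*7 = (-16 + 5) - 308 = -11 - 308 = -319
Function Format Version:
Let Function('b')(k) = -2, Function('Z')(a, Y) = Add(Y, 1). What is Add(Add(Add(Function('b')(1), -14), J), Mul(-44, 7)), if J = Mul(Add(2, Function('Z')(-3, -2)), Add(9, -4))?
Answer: -319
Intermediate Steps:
Function('Z')(a, Y) = Add(1, Y)
J = 5 (J = Mul(Add(2, Add(1, -2)), Add(9, -4)) = Mul(Add(2, -1), 5) = Mul(1, 5) = 5)
Add(Add(Add(Function('b')(1), -14), J), Mul(-44, 7)) = Add(Add(Add(-2, -14), 5), Mul(-44, 7)) = Add(Add(-16, 5), -308) = Add(-11, -308) = -319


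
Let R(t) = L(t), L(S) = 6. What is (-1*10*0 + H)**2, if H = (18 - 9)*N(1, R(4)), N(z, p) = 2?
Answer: 324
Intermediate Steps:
R(t) = 6
H = 18 (H = (18 - 9)*2 = 9*2 = 18)
(-1*10*0 + H)**2 = (-1*10*0 + 18)**2 = (-10*0 + 18)**2 = (0 + 18)**2 = 18**2 = 324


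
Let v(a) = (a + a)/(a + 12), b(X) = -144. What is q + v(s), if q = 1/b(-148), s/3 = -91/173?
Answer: -26809/86544 ≈ -0.30977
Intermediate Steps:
s = -273/173 (s = 3*(-91/173) = -273/173 ≈ -1.5780)
v(a) = 2*a/(12 + a) (v(a) = (2*a)/(12 + a) = 2*a/(12 + a))
q = -1/144 (q = 1/(-144) = -1/144 ≈ -0.0069444)
q + v(s) = -1/144 + 2*(-273/173)/(12 - 273/173) = -1/144 + 2*(-273/173)/(1803/173) = -1/144 + 2*(-273/173)*(173/1803) = -1/144 - 182/601 = -26809/86544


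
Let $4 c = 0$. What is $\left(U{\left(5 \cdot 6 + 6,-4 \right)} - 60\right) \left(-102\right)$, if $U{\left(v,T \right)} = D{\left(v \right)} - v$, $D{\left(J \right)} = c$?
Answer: $9792$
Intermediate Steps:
$c = 0$ ($c = \frac{1}{4} \cdot 0 = 0$)
$D{\left(J \right)} = 0$
$U{\left(v,T \right)} = - v$ ($U{\left(v,T \right)} = 0 - v = - v$)
$\left(U{\left(5 \cdot 6 + 6,-4 \right)} - 60\right) \left(-102\right) = \left(- (5 \cdot 6 + 6) - 60\right) \left(-102\right) = \left(- (30 + 6) - 60\right) \left(-102\right) = \left(\left(-1\right) 36 - 60\right) \left(-102\right) = \left(-36 - 60\right) \left(-102\right) = \left(-96\right) \left(-102\right) = 9792$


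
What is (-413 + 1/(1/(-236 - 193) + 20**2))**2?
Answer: 5022550946921764/29446216801 ≈ 1.7057e+5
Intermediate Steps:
(-413 + 1/(1/(-236 - 193) + 20**2))**2 = (-413 + 1/(1/(-429) + 400))**2 = (-413 + 1/(-1/429 + 400))**2 = (-413 + 1/(171599/429))**2 = (-413 + 429/171599)**2 = (-70869958/171599)**2 = 5022550946921764/29446216801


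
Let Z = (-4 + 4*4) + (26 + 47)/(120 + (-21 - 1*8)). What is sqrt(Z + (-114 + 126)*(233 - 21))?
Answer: sqrt(21172879)/91 ≈ 50.565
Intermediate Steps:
Z = 1165/91 (Z = (-4 + 16) + 73/(120 + (-21 - 8)) = 12 + 73/(120 - 29) = 12 + 73/91 = 1165/91 ≈ 12.802)
sqrt(Z + (-114 + 126)*(233 - 21)) = sqrt(1165/91 + (-114 + 126)*(233 - 21)) = sqrt(1165/91 + 12*212) = sqrt(1165/91 + 2544) = sqrt(232669/91) = sqrt(21172879)/91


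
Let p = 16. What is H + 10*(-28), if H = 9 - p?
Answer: -287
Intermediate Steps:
H = -7 (H = 9 - 1*16 = 9 - 16 = -7)
H + 10*(-28) = -7 + 10*(-28) = -7 - 280 = -287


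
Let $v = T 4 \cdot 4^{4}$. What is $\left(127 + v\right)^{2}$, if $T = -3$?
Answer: $8673025$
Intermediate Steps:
$v = -3072$ ($v = \left(-3\right) 4 \cdot 4^{4} = \left(-12\right) 256 = -3072$)
$\left(127 + v\right)^{2} = \left(127 - 3072\right)^{2} = \left(-2945\right)^{2} = 8673025$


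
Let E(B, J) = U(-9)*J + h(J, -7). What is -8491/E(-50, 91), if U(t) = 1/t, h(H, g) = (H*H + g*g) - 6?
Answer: -76419/74825 ≈ -1.0213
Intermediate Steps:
h(H, g) = -6 + H² + g² (h(H, g) = (H² + g²) - 6 = -6 + H² + g²)
E(B, J) = 43 + J² - J/9 (E(B, J) = J/(-9) + (-6 + J² + (-7)²) = -J/9 + (-6 + J² + 49) = -J/9 + (43 + J²) = 43 + J² - J/9)
-8491/E(-50, 91) = -8491/(43 + 91² - ⅑*91) = -8491/(43 + 8281 - 91/9) = -8491/74825/9 = -8491*9/74825 = -76419/74825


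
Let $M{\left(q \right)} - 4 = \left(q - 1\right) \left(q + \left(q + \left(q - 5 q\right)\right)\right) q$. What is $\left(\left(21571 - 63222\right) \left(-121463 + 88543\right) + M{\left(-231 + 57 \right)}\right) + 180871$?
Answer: $1381928395$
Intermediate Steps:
$M{\left(q \right)} = 4 - 2 q^{2} \left(-1 + q\right)$ ($M{\left(q \right)} = 4 + \left(q - 1\right) \left(q + \left(q + \left(q - 5 q\right)\right)\right) q = 4 + \left(-1 + q\right) \left(q + \left(q - 4 q\right)\right) q = 4 + \left(-1 + q\right) \left(q - 3 q\right) q = 4 + \left(-1 + q\right) \left(- 2 q\right) q = 4 + - 2 q \left(-1 + q\right) q = 4 - 2 q^{2} \left(-1 + q\right)$)
$\left(\left(21571 - 63222\right) \left(-121463 + 88543\right) + M{\left(-231 + 57 \right)}\right) + 180871 = \left(\left(21571 - 63222\right) \left(-121463 + 88543\right) + \left(4 - 2 \left(-231 + 57\right)^{3} + 2 \left(-231 + 57\right)^{2}\right)\right) + 180871 = \left(\left(-41651\right) \left(-32920\right) + \left(4 - 2 \left(-174\right)^{3} + 2 \left(-174\right)^{2}\right)\right) + 180871 = \left(1371150920 + \left(4 - -10536048 + 2 \cdot 30276\right)\right) + 180871 = \left(1371150920 + \left(4 + 10536048 + 60552\right)\right) + 180871 = \left(1371150920 + 10596604\right) + 180871 = 1381747524 + 180871 = 1381928395$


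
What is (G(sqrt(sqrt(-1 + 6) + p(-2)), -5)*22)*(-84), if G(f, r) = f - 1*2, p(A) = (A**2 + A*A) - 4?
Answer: 3696 - 1848*sqrt(4 + sqrt(5)) ≈ -918.85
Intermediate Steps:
p(A) = -4 + 2*A**2 (p(A) = (A**2 + A**2) - 4 = 2*A**2 - 4 = -4 + 2*A**2)
G(f, r) = -2 + f (G(f, r) = f - 2 = -2 + f)
(G(sqrt(sqrt(-1 + 6) + p(-2)), -5)*22)*(-84) = ((-2 + sqrt(sqrt(-1 + 6) + (-4 + 2*(-2)**2)))*22)*(-84) = ((-2 + sqrt(sqrt(5) + (-4 + 2*4)))*22)*(-84) = ((-2 + sqrt(sqrt(5) + (-4 + 8)))*22)*(-84) = ((-2 + sqrt(sqrt(5) + 4))*22)*(-84) = ((-2 + sqrt(4 + sqrt(5)))*22)*(-84) = (-44 + 22*sqrt(4 + sqrt(5)))*(-84) = 3696 - 1848*sqrt(4 + sqrt(5))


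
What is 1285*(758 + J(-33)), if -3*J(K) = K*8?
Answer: 1087110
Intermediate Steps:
J(K) = -8*K/3 (J(K) = -K*8/3 = -8*K/3)
1285*(758 + J(-33)) = 1285*(758 - 8/3*(-33)) = 1285*(758 + 88) = 1285*846 = 1087110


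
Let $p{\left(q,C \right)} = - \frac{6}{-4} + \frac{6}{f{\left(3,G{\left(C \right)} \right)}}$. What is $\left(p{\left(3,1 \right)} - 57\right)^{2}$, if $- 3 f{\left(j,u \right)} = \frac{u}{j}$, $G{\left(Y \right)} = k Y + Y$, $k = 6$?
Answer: $\frac{783225}{196} \approx 3996.0$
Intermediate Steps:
$G{\left(Y \right)} = 7 Y$ ($G{\left(Y \right)} = 6 Y + Y = 7 Y$)
$f{\left(j,u \right)} = - \frac{u}{3 j}$ ($f{\left(j,u \right)} = - \frac{u \frac{1}{j}}{3} = - \frac{u}{3 j}$)
$p{\left(q,C \right)} = \frac{3}{2} - \frac{54}{7 C}$ ($p{\left(q,C \right)} = - \frac{6}{-4} + \frac{6}{\left(- \frac{1}{3}\right) 7 C \frac{1}{3}} = \left(-6\right) \left(- \frac{1}{4}\right) + \frac{6}{\left(- \frac{1}{3}\right) 7 C \frac{1}{3}} = \frac{3}{2} + \frac{6}{\left(- \frac{7}{9}\right) C} = \frac{3}{2} + 6 \left(- \frac{9}{7 C}\right) = \frac{3}{2} - \frac{54}{7 C}$)
$\left(p{\left(3,1 \right)} - 57\right)^{2} = \left(\frac{3 \left(-36 + 7 \cdot 1\right)}{14 \cdot 1} - 57\right)^{2} = \left(\frac{3}{14} \cdot 1 \left(-36 + 7\right) - 57\right)^{2} = \left(\frac{3}{14} \cdot 1 \left(-29\right) - 57\right)^{2} = \left(- \frac{87}{14} - 57\right)^{2} = \left(- \frac{885}{14}\right)^{2} = \frac{783225}{196}$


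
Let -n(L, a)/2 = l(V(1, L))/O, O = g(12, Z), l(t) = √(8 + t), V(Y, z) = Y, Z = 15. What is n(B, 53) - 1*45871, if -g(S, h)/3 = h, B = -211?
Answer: -688063/15 ≈ -45871.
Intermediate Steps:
g(S, h) = -3*h
O = -45 (O = -3*15 = -45)
n(L, a) = 2/15 (n(L, a) = -2*√(8 + 1)/(-45) = -2*√9*(-1)/45 = -6*(-1)/45 = -2*(-1/15) = 2/15)
n(B, 53) - 1*45871 = 2/15 - 1*45871 = 2/15 - 45871 = -688063/15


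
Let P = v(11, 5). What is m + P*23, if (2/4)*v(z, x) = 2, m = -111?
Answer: -19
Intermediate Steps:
v(z, x) = 4 (v(z, x) = 2*2 = 4)
P = 4
m + P*23 = -111 + 4*23 = -111 + 92 = -19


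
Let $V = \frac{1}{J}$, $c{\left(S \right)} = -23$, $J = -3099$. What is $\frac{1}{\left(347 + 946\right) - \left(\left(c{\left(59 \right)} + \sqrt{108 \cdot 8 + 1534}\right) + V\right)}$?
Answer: $\frac{12638605215}{16609378626427} + \frac{9603801 \sqrt{2398}}{16609378626427} \approx 0.00078925$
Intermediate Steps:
$V = - \frac{1}{3099}$ ($V = \frac{1}{-3099} = - \frac{1}{3099} \approx -0.00032268$)
$\frac{1}{\left(347 + 946\right) - \left(\left(c{\left(59 \right)} + \sqrt{108 \cdot 8 + 1534}\right) + V\right)} = \frac{1}{\left(347 + 946\right) - \left(\left(-23 + \sqrt{108 \cdot 8 + 1534}\right) - \frac{1}{3099}\right)} = \frac{1}{1293 - \left(\left(-23 + \sqrt{864 + 1534}\right) - \frac{1}{3099}\right)} = \frac{1}{1293 - \left(\left(-23 + \sqrt{2398}\right) - \frac{1}{3099}\right)} = \frac{1}{1293 - \left(- \frac{71278}{3099} + \sqrt{2398}\right)} = \frac{1}{1293 + \left(\frac{71278}{3099} - \sqrt{2398}\right)} = \frac{1}{\frac{4078285}{3099} - \sqrt{2398}}$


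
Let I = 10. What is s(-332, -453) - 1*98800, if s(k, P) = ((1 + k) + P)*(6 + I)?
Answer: -111344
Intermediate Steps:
s(k, P) = 16 + 16*P + 16*k (s(k, P) = ((1 + k) + P)*(6 + 10) = (1 + P + k)*16 = 16 + 16*P + 16*k)
s(-332, -453) - 1*98800 = (16 + 16*(-453) + 16*(-332)) - 1*98800 = (16 - 7248 - 5312) - 98800 = -12544 - 98800 = -111344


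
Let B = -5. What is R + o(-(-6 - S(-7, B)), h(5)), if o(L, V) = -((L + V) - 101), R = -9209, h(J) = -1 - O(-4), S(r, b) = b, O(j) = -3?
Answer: -9111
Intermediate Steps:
h(J) = 2 (h(J) = -1 - 1*(-3) = -1 + 3 = 2)
o(L, V) = 101 - L - V (o(L, V) = -(-101 + L + V) = 101 - L - V)
R + o(-(-6 - S(-7, B)), h(5)) = -9209 + (101 - (-1)*(-6 - 1*(-5)) - 1*2) = -9209 + (101 - (-1)*(-6 + 5) - 2) = -9209 + (101 - (-1)*(-1) - 2) = -9209 + (101 - 1*1 - 2) = -9209 + (101 - 1 - 2) = -9209 + 98 = -9111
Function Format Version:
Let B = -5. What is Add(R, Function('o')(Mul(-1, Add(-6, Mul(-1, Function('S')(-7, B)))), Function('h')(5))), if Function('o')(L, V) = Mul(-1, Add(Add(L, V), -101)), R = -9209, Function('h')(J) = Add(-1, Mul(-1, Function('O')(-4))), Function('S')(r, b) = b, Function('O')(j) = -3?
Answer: -9111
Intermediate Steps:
Function('h')(J) = 2 (Function('h')(J) = Add(-1, Mul(-1, -3)) = Add(-1, 3) = 2)
Function('o')(L, V) = Add(101, Mul(-1, L), Mul(-1, V)) (Function('o')(L, V) = Mul(-1, Add(-101, L, V)) = Add(101, Mul(-1, L), Mul(-1, V)))
Add(R, Function('o')(Mul(-1, Add(-6, Mul(-1, Function('S')(-7, B)))), Function('h')(5))) = Add(-9209, Add(101, Mul(-1, Mul(-1, Add(-6, Mul(-1, -5)))), Mul(-1, 2))) = Add(-9209, Add(101, Mul(-1, Mul(-1, Add(-6, 5))), -2)) = Add(-9209, Add(101, Mul(-1, Mul(-1, -1)), -2)) = Add(-9209, Add(101, Mul(-1, 1), -2)) = Add(-9209, Add(101, -1, -2)) = Add(-9209, 98) = -9111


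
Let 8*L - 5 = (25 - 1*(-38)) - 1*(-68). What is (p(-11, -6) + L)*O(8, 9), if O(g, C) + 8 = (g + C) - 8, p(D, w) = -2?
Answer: 15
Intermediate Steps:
O(g, C) = -16 + C + g (O(g, C) = -8 + ((g + C) - 8) = -8 + ((C + g) - 8) = -8 + (-8 + C + g) = -16 + C + g)
L = 17 (L = 5/8 + ((25 - 1*(-38)) - 1*(-68))/8 = 5/8 + ((25 + 38) + 68)/8 = 5/8 + (63 + 68)/8 = 5/8 + (⅛)*131 = 5/8 + 131/8 = 17)
(p(-11, -6) + L)*O(8, 9) = (-2 + 17)*(-16 + 9 + 8) = 15*1 = 15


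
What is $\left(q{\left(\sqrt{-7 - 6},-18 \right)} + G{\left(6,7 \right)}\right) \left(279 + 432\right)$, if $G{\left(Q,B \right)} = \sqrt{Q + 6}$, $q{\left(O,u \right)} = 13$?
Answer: $9243 + 1422 \sqrt{3} \approx 11706.0$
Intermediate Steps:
$G{\left(Q,B \right)} = \sqrt{6 + Q}$
$\left(q{\left(\sqrt{-7 - 6},-18 \right)} + G{\left(6,7 \right)}\right) \left(279 + 432\right) = \left(13 + \sqrt{6 + 6}\right) \left(279 + 432\right) = \left(13 + \sqrt{12}\right) 711 = \left(13 + 2 \sqrt{3}\right) 711 = 9243 + 1422 \sqrt{3}$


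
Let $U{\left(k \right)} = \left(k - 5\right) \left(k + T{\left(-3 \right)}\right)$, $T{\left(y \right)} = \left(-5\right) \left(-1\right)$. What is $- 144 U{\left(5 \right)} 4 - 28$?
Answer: $-28$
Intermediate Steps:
$T{\left(y \right)} = 5$
$U{\left(k \right)} = \left(-5 + k\right) \left(5 + k\right)$ ($U{\left(k \right)} = \left(k - 5\right) \left(k + 5\right) = \left(-5 + k\right) \left(5 + k\right)$)
$- 144 U{\left(5 \right)} 4 - 28 = - 144 \left(-25 + 5^{2}\right) 4 - 28 = - 144 \left(-25 + 25\right) 4 - 28 = - 144 \cdot 0 \cdot 4 - 28 = \left(-144\right) 0 - 28 = 0 - 28 = -28$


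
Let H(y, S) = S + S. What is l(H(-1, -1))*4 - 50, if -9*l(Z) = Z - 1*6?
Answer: -418/9 ≈ -46.444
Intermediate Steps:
H(y, S) = 2*S
l(Z) = ⅔ - Z/9 (l(Z) = -(Z - 1*6)/9 = -(Z - 6)/9 = -(-6 + Z)/9 = ⅔ - Z/9)
l(H(-1, -1))*4 - 50 = (⅔ - 2*(-1)/9)*4 - 50 = (⅔ - ⅑*(-2))*4 - 50 = (⅔ + 2/9)*4 - 50 = (8/9)*4 - 50 = 32/9 - 50 = -418/9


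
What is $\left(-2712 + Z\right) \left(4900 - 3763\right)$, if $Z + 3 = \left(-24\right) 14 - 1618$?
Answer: $-5308653$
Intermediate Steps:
$Z = -1957$ ($Z = -3 - 1954 = -1957$)
$\left(-2712 + Z\right) \left(4900 - 3763\right) = \left(-2712 - 1957\right) \left(4900 - 3763\right) = \left(-4669\right) 1137 = -5308653$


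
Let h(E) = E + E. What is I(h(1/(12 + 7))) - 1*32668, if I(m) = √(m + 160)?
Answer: -32668 + 39*√38/19 ≈ -32655.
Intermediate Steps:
h(E) = 2*E
I(m) = √(160 + m)
I(h(1/(12 + 7))) - 1*32668 = √(160 + 2/(12 + 7)) - 1*32668 = √(160 + 2/19) - 32668 = √(3042/19) - 32668 = 39*√38/19 - 32668 = -32668 + 39*√38/19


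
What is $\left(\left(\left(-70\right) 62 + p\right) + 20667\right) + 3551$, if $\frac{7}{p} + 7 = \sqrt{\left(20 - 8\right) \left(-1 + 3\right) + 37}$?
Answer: $\frac{238585}{12} + \frac{7 \sqrt{61}}{12} \approx 19887.0$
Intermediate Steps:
$p = \frac{7}{-7 + \sqrt{61}}$ ($p = \frac{7}{-7 + \sqrt{\left(20 - 8\right) \left(-1 + 3\right) + 37}} = \frac{7}{-7 + \sqrt{12 \cdot 2 + 37}} = \frac{7}{-7 + \sqrt{24 + 37}} = \frac{7}{-7 + \sqrt{61}} \approx 8.6393$)
$\left(\left(\left(-70\right) 62 + p\right) + 20667\right) + 3551 = \left(\left(\left(-70\right) 62 + \left(\frac{49}{12} + \frac{7 \sqrt{61}}{12}\right)\right) + 20667\right) + 3551 = \left(\left(-4340 + \left(\frac{49}{12} + \frac{7 \sqrt{61}}{12}\right)\right) + 20667\right) + 3551 = \left(\left(- \frac{52031}{12} + \frac{7 \sqrt{61}}{12}\right) + 20667\right) + 3551 = \left(\frac{195973}{12} + \frac{7 \sqrt{61}}{12}\right) + 3551 = \frac{238585}{12} + \frac{7 \sqrt{61}}{12}$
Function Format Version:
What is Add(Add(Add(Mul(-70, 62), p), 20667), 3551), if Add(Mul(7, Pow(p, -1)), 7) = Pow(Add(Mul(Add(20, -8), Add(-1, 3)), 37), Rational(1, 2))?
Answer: Add(Rational(238585, 12), Mul(Rational(7, 12), Pow(61, Rational(1, 2)))) ≈ 19887.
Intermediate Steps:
p = Mul(7, Pow(Add(-7, Pow(61, Rational(1, 2))), -1)) (p = Mul(7, Pow(Add(-7, Pow(Add(Mul(Add(20, -8), Add(-1, 3)), 37), Rational(1, 2))), -1)) = Mul(7, Pow(Add(-7, Pow(Add(Mul(12, 2), 37), Rational(1, 2))), -1)) = Mul(7, Pow(Add(-7, Pow(Add(24, 37), Rational(1, 2))), -1)) = Mul(7, Pow(Add(-7, Pow(61, Rational(1, 2))), -1)) ≈ 8.6393)
Add(Add(Add(Mul(-70, 62), p), 20667), 3551) = Add(Add(Add(Mul(-70, 62), Add(Rational(49, 12), Mul(Rational(7, 12), Pow(61, Rational(1, 2))))), 20667), 3551) = Add(Add(Add(-4340, Add(Rational(49, 12), Mul(Rational(7, 12), Pow(61, Rational(1, 2))))), 20667), 3551) = Add(Add(Add(Rational(-52031, 12), Mul(Rational(7, 12), Pow(61, Rational(1, 2)))), 20667), 3551) = Add(Add(Rational(195973, 12), Mul(Rational(7, 12), Pow(61, Rational(1, 2)))), 3551) = Add(Rational(238585, 12), Mul(Rational(7, 12), Pow(61, Rational(1, 2))))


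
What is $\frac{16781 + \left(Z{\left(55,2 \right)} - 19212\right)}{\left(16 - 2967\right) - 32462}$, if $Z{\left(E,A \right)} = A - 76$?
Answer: $\frac{2505}{35413} \approx 0.070737$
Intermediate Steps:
$Z{\left(E,A \right)} = -76 + A$
$\frac{16781 + \left(Z{\left(55,2 \right)} - 19212\right)}{\left(16 - 2967\right) - 32462} = \frac{16781 + \left(\left(-76 + 2\right) - 19212\right)}{\left(16 - 2967\right) - 32462} = \frac{16781 - 19286}{\left(16 - 2967\right) - 32462} = \frac{16781 - 19286}{-2951 - 32462} = - \frac{2505}{-35413} = \left(-2505\right) \left(- \frac{1}{35413}\right) = \frac{2505}{35413}$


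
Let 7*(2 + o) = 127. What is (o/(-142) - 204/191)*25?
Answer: -5608975/189854 ≈ -29.544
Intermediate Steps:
o = 113/7 (o = -2 + (1/7)*127 = -2 + 127/7 = 113/7 ≈ 16.143)
(o/(-142) - 204/191)*25 = ((113/7)/(-142) - 204/191)*25 = ((113/7)*(-1/142) - 204*1/191)*25 = (-113/994 - 204/191)*25 = -224359/189854*25 = -5608975/189854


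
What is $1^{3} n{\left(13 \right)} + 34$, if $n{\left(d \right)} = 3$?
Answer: $37$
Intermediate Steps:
$1^{3} n{\left(13 \right)} + 34 = 1^{3} \cdot 3 + 34 = 1 \cdot 3 + 34 = 3 + 34 = 37$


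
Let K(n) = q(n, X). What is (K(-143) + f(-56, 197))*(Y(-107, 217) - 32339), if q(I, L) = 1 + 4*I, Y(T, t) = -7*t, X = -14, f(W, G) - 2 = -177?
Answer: 25258068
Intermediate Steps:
f(W, G) = -175 (f(W, G) = 2 - 177 = -175)
K(n) = 1 + 4*n
(K(-143) + f(-56, 197))*(Y(-107, 217) - 32339) = ((1 + 4*(-143)) - 175)*(-7*217 - 32339) = ((1 - 572) - 175)*(-1519 - 32339) = (-571 - 175)*(-33858) = -746*(-33858) = 25258068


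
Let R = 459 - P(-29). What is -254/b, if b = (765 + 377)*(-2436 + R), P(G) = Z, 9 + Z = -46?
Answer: 127/1097462 ≈ 0.00011572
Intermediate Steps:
Z = -55 (Z = -9 - 46 = -55)
P(G) = -55
R = 514 (R = 459 - 1*(-55) = 459 + 55 = 514)
b = -2194924 (b = (765 + 377)*(-2436 + 514) = 1142*(-1922) = -2194924)
-254/b = -254/(-2194924) = -254*(-1/2194924) = 127/1097462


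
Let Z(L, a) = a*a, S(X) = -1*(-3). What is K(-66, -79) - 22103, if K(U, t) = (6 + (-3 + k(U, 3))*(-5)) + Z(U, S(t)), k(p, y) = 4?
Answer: -22093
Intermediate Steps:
S(X) = 3
Z(L, a) = a²
K(U, t) = 10 (K(U, t) = (6 + (-3 + 4)*(-5)) + 3² = (6 + 1*(-5)) + 9 = (6 - 5) + 9 = 1 + 9 = 10)
K(-66, -79) - 22103 = 10 - 22103 = -22093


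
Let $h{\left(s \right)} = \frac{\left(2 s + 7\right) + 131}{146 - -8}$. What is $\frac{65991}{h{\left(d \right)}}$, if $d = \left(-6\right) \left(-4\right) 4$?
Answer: $\frac{153979}{5} \approx 30796.0$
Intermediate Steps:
$d = 96$ ($d = 24 \cdot 4 = 96$)
$h{\left(s \right)} = \frac{69}{77} + \frac{s}{77}$ ($h{\left(s \right)} = \frac{\left(7 + 2 s\right) + 131}{146 + \left(12 - 4\right)} = \frac{138 + 2 s}{146 + 8} = \frac{138 + 2 s}{154} = \left(138 + 2 s\right) \frac{1}{154} = \frac{69}{77} + \frac{s}{77}$)
$\frac{65991}{h{\left(d \right)}} = \frac{65991}{\frac{69}{77} + \frac{1}{77} \cdot 96} = \frac{65991}{\frac{69}{77} + \frac{96}{77}} = \frac{65991}{\frac{15}{7}} = 65991 \cdot \frac{7}{15} = \frac{153979}{5}$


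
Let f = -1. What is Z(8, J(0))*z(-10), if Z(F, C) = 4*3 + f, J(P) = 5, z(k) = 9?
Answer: 99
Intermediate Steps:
Z(F, C) = 11 (Z(F, C) = 4*3 - 1 = 12 - 1 = 11)
Z(8, J(0))*z(-10) = 11*9 = 99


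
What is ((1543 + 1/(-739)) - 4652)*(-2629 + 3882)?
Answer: -2878832656/739 ≈ -3.8956e+6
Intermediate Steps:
((1543 + 1/(-739)) - 4652)*(-2629 + 3882) = ((1543 - 1/739) - 4652)*1253 = (1140276/739 - 4652)*1253 = -2297552/739*1253 = -2878832656/739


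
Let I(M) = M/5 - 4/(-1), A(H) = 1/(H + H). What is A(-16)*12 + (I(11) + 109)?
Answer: 4593/40 ≈ 114.82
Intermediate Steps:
A(H) = 1/(2*H)
I(M) = 4 + M/5 (I(M) = M*(1/5) - 4*(-1) = M/5 + 4 = 4 + M/5)
A(-16)*12 + (I(11) + 109) = ((1/2)/(-16))*12 + ((4 + (1/5)*11) + 109) = ((1/2)*(-1/16))*12 + ((4 + 11/5) + 109) = -1/32*12 + (31/5 + 109) = -3/8 + 576/5 = 4593/40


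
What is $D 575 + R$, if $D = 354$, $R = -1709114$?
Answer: $-1505564$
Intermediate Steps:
$D 575 + R = 354 \cdot 575 - 1709114 = 203550 - 1709114 = -1505564$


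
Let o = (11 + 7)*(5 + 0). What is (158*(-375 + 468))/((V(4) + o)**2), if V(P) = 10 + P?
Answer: 7347/5408 ≈ 1.3585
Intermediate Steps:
o = 90 (o = 18*5 = 90)
(158*(-375 + 468))/((V(4) + o)**2) = (158*(-375 + 468))/(((10 + 4) + 90)**2) = (158*93)/((14 + 90)**2) = 14694/(104**2) = 14694/10816 = 14694*(1/10816) = 7347/5408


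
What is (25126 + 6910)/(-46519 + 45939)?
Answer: -8009/145 ≈ -55.234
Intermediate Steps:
(25126 + 6910)/(-46519 + 45939) = 32036/(-580) = 32036*(-1/580) = -8009/145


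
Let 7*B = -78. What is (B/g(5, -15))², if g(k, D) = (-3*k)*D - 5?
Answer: 1521/592900 ≈ 0.0025654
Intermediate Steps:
B = -78/7 (B = (⅐)*(-78) = -78/7 ≈ -11.143)
g(k, D) = -5 - 3*D*k (g(k, D) = -3*D*k - 5 = -5 - 3*D*k)
(B/g(5, -15))² = (-78/(7*(-5 - 3*(-15)*5)))² = (-78/(7*(-5 + 225)))² = (-78/7/220)² = (-78/7*1/220)² = (-39/770)² = 1521/592900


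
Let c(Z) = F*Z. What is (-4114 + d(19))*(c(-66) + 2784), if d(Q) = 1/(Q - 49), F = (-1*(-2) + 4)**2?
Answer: -8392628/5 ≈ -1.6785e+6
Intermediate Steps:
F = 36 (F = (2 + 4)**2 = 6**2 = 36)
c(Z) = 36*Z
d(Q) = 1/(-49 + Q)
(-4114 + d(19))*(c(-66) + 2784) = (-4114 + 1/(-49 + 19))*(36*(-66) + 2784) = (-4114 + 1/(-30))*(-2376 + 2784) = (-4114 - 1/30)*408 = -123421/30*408 = -8392628/5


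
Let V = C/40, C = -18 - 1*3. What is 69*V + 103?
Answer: 2671/40 ≈ 66.775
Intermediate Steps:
C = -21 (C = -18 - 3 = -21)
V = -21/40 ≈ -0.52500
69*V + 103 = 69*(-21/40) + 103 = -1449/40 + 103 = 2671/40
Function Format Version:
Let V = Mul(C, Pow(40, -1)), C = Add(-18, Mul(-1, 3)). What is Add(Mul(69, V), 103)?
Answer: Rational(2671, 40) ≈ 66.775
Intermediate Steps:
C = -21 (C = Add(-18, -3) = -21)
V = Rational(-21, 40) (V = Mul(-21, Pow(40, -1)) = Mul(-21, Rational(1, 40)) = Rational(-21, 40) ≈ -0.52500)
Add(Mul(69, V), 103) = Add(Mul(69, Rational(-21, 40)), 103) = Add(Rational(-1449, 40), 103) = Rational(2671, 40)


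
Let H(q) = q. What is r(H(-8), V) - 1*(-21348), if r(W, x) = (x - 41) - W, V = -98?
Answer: 21217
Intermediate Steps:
r(W, x) = -41 + x - W (r(W, x) = (-41 + x) - W = -41 + x - W)
r(H(-8), V) - 1*(-21348) = (-41 - 98 - 1*(-8)) - 1*(-21348) = (-41 - 98 + 8) + 21348 = -131 + 21348 = 21217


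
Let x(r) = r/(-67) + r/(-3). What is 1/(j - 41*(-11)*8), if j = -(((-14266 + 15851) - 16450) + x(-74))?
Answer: 201/3707893 ≈ 5.4209e-5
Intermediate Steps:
x(r) = -70*r/201 (x(r) = r*(-1/67) + r*(-⅓) = -r/67 - r/3 = -70*r/201)
j = 2982685/201 (j = -(((-14266 + 15851) - 16450) - 70/201*(-74)) = -((1585 - 16450) + 5180/201) = -(-14865 + 5180/201) = -1*(-2982685/201) = 2982685/201 ≈ 14839.)
1/(j - 41*(-11)*8) = 1/(2982685/201 - 41*(-11)*8) = 1/(2982685/201 + 451*8) = 1/(2982685/201 + 3608) = 1/(3707893/201) = 201/3707893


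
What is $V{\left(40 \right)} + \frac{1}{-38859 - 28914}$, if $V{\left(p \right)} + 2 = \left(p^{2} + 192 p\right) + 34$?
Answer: $\frac{631102175}{67773} \approx 9312.0$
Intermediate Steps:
$V{\left(p \right)} = 32 + p^{2} + 192 p$ ($V{\left(p \right)} = -2 + \left(\left(p^{2} + 192 p\right) + 34\right) = -2 + \left(34 + p^{2} + 192 p\right) = 32 + p^{2} + 192 p$)
$V{\left(40 \right)} + \frac{1}{-38859 - 28914} = \left(32 + 40^{2} + 192 \cdot 40\right) + \frac{1}{-38859 - 28914} = \left(32 + 1600 + 7680\right) + \frac{1}{-67773} = 9312 - \frac{1}{67773} = \frac{631102175}{67773}$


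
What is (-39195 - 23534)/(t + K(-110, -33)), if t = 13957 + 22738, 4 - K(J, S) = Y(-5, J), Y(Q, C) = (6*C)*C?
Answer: 62729/35901 ≈ 1.7473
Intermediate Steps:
Y(Q, C) = 6*C²
K(J, S) = 4 - 6*J²
t = 36695
(-39195 - 23534)/(t + K(-110, -33)) = (-39195 - 23534)/(36695 + (4 - 6*(-110)²)) = -62729/(36695 + (4 - 6*12100)) = -62729/(36695 + (4 - 72600)) = -62729/(36695 - 72596) = -62729/(-35901) = -62729*(-1/35901) = 62729/35901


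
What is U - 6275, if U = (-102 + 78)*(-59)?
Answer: -4859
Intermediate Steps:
U = 1416 (U = -24*(-59) = 1416)
U - 6275 = 1416 - 6275 = -4859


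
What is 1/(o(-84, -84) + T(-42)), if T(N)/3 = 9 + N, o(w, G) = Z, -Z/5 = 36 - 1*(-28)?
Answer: -1/419 ≈ -0.0023866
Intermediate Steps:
Z = -320 (Z = -5*(36 - 1*(-28)) = -5*(36 + 28) = -5*64 = -320)
o(w, G) = -320
T(N) = 27 + 3*N (T(N) = 3*(9 + N) = 27 + 3*N)
1/(o(-84, -84) + T(-42)) = 1/(-320 + (27 + 3*(-42))) = 1/(-320 + (27 - 126)) = 1/(-320 - 99) = 1/(-419) = -1/419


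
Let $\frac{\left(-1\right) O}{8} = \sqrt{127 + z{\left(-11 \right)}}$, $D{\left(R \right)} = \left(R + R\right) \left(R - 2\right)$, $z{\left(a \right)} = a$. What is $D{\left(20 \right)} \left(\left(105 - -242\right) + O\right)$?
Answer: $249840 - 11520 \sqrt{29} \approx 1.878 \cdot 10^{5}$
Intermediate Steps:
$D{\left(R \right)} = 2 R \left(-2 + R\right)$
$O = - 16 \sqrt{29}$ ($O = - 8 \sqrt{127 - 11} = - 8 \sqrt{116} = - 8 \cdot 2 \sqrt{29} = - 16 \sqrt{29} \approx -86.163$)
$D{\left(20 \right)} \left(\left(105 - -242\right) + O\right) = 2 \cdot 20 \left(-2 + 20\right) \left(\left(105 - -242\right) - 16 \sqrt{29}\right) = 2 \cdot 20 \cdot 18 \left(\left(105 + 242\right) - 16 \sqrt{29}\right) = 720 \left(347 - 16 \sqrt{29}\right) = 249840 - 11520 \sqrt{29}$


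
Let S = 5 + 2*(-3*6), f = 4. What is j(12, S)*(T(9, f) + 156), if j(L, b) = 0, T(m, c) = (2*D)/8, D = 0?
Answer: 0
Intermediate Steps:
S = -31 (S = 5 + 2*(-18) = 5 - 36 = -31)
T(m, c) = 0 (T(m, c) = (2*0)/8 = 0*(⅛) = 0)
j(12, S)*(T(9, f) + 156) = 0*(0 + 156) = 0*156 = 0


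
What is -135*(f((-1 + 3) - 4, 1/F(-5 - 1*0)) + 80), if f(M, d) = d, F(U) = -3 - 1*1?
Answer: -43065/4 ≈ -10766.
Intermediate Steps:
F(U) = -4 (F(U) = -3 - 1 = -4)
-135*(f((-1 + 3) - 4, 1/F(-5 - 1*0)) + 80) = -135*(1/(-4) + 80) = -135*(-¼ + 80) = -135*319/4 = -43065/4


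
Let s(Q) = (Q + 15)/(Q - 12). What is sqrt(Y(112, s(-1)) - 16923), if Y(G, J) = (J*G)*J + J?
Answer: I*sqrt(2838217)/13 ≈ 129.59*I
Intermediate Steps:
s(Q) = (15 + Q)/(-12 + Q)
Y(G, J) = J + G*J**2 (Y(G, J) = (G*J)*J + J = G*J**2 + J = J + G*J**2)
sqrt(Y(112, s(-1)) - 16923) = sqrt(((15 - 1)/(-12 - 1))*(1 + 112*((15 - 1)/(-12 - 1))) - 16923) = sqrt((14/(-13))*(1 + 112*(14/(-13))) - 16923) = sqrt((-1/13*14)*(1 + 112*(-1/13*14)) - 16923) = sqrt(-14*(1 + 112*(-14/13))/13 - 16923) = sqrt(-14*(1 - 1568/13)/13 - 16923) = sqrt(-14/13*(-1555/13) - 16923) = sqrt(21770/169 - 16923) = sqrt(-2838217/169) = I*sqrt(2838217)/13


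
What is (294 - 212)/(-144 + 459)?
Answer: 82/315 ≈ 0.26032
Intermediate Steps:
(294 - 212)/(-144 + 459) = 82/315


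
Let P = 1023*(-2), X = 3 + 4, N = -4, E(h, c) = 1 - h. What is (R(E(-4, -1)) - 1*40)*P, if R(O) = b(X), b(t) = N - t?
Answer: 104346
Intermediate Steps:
X = 7
P = -2046
b(t) = -4 - t
R(O) = -11 (R(O) = -4 - 1*7 = -4 - 7 = -11)
(R(E(-4, -1)) - 1*40)*P = (-11 - 1*40)*(-2046) = (-11 - 40)*(-2046) = -51*(-2046) = 104346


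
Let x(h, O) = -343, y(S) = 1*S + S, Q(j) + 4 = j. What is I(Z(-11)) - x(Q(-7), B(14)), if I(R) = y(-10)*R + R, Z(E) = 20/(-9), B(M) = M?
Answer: 3467/9 ≈ 385.22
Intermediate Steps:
Q(j) = -4 + j
y(S) = 2*S (y(S) = S + S = 2*S)
Z(E) = -20/9 (Z(E) = 20*(-⅑) = -20/9)
I(R) = -19*R (I(R) = (2*(-10))*R + R = -20*R + R = -19*R)
I(Z(-11)) - x(Q(-7), B(14)) = -19*(-20/9) - 1*(-343) = 380/9 + 343 = 3467/9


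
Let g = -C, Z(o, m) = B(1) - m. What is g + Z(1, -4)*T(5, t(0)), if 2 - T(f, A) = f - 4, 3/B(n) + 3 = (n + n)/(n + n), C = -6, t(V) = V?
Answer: 17/2 ≈ 8.5000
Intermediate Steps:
B(n) = -3/2 (B(n) = 3/(-3 + (n + n)/(n + n)) = 3/(-3 + (2*n)/((2*n))) = 3/(-3 + (2*n)*(1/(2*n))) = 3/(-3 + 1) = 3/(-2) = 3*(-½) = -3/2)
T(f, A) = 6 - f (T(f, A) = 2 - (f - 4) = 2 - (-4 + f) = 2 + (4 - f) = 6 - f)
Z(o, m) = -3/2 - m
g = 6 (g = -1*(-6) = 6)
g + Z(1, -4)*T(5, t(0)) = 6 + (-3/2 - 1*(-4))*(6 - 1*5) = 6 + (-3/2 + 4)*(6 - 5) = 6 + (5/2)*1 = 6 + 5/2 = 17/2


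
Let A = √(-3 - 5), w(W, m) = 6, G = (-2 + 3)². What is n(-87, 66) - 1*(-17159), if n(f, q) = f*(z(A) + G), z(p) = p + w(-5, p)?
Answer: 16550 - 174*I*√2 ≈ 16550.0 - 246.07*I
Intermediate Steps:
G = 1 (G = 1² = 1)
A = 2*I*√2 (A = √(-8) = 2*I*√2 ≈ 2.8284*I)
z(p) = 6 + p (z(p) = p + 6 = 6 + p)
n(f, q) = f*(7 + 2*I*√2) (n(f, q) = f*((6 + 2*I*√2) + 1) = f*(7 + 2*I*√2))
n(-87, 66) - 1*(-17159) = -87*(7 + 2*I*√2) - 1*(-17159) = (-609 - 174*I*√2) + 17159 = 16550 - 174*I*√2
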